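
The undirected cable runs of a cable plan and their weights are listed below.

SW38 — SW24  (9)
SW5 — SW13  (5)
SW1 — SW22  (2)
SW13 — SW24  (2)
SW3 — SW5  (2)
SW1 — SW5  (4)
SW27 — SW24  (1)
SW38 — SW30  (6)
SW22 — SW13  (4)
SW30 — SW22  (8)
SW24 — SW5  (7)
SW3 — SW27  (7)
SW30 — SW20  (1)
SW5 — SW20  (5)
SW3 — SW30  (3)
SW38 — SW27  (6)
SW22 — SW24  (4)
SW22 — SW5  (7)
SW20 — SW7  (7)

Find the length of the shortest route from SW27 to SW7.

Shortest distances from SW27:
SW27: 0
SW24: 1  (via SW27)
SW13: 3  (via SW24)
SW22: 5  (via SW24)
SW38: 6  (via SW27)
SW1: 7  (via SW22)
SW3: 7  (via SW27)
SW5: 8  (via SW24)
SW30: 10  (via SW3)
SW20: 11  (via SW30)
SW7: 18  (via SW20)
Shortest route: SW27 → SW3 → SW30 → SW20 → SW7 = 18.

18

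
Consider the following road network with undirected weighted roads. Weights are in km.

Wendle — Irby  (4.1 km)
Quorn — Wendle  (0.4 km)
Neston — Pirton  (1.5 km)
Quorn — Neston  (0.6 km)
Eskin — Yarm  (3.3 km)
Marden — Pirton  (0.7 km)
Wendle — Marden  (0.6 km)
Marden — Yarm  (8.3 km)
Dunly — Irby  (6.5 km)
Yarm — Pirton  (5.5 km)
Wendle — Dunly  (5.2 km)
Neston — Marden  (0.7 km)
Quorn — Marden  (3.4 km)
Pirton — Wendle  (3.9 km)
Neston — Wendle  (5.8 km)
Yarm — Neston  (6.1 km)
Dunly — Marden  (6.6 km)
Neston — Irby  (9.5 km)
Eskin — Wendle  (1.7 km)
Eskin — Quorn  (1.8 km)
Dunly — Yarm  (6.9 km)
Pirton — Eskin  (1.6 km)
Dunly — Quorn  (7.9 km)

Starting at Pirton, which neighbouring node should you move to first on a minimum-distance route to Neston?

Marden

Enumerating some paths:
Pirton–Marden–Wendle–Quorn–Neston: 0.7+0.6+0.4+0.6 = 2.3
Pirton–Neston: 1.5 = 1.5
Pirton–Marden–Neston: 0.7+0.7 = 1.4
The minimum is 1.4 km via Pirton–Marden–Neston.
So from Pirton the first move is to Marden.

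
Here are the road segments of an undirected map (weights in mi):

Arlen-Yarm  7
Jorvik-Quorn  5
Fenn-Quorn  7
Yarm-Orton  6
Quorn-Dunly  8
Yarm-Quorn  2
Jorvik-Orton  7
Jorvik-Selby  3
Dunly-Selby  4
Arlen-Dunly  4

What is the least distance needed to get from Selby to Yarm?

10 mi

Enumerating some paths:
Selby–Dunly–Arlen–Yarm: 4+4+7 = 15
Selby–Dunly–Quorn–Yarm: 4+8+2 = 14
Selby–Jorvik–Quorn–Yarm: 3+5+2 = 10
The minimum is 10 mi via Selby–Jorvik–Quorn–Yarm.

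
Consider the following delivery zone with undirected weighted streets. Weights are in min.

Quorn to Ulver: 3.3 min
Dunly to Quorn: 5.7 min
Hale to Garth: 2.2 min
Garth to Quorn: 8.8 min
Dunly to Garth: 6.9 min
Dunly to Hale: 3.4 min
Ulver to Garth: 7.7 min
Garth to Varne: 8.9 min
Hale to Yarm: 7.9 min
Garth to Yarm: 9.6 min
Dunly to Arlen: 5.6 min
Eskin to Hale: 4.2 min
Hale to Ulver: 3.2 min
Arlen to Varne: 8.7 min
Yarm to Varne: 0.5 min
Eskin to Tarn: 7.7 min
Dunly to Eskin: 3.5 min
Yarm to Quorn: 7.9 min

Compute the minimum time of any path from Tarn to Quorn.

16.9 min

Candidate routes:
Tarn - Eskin - Hale - Ulver - Quorn: 7.7+4.2+3.2+3.3 = 18.4
Tarn - Eskin - Dunly - Quorn: 7.7+3.5+5.7 = 16.9
Tarn - Eskin - Hale - Dunly - Quorn: 7.7+4.2+3.4+5.7 = 21
Cheapest is Tarn - Eskin - Dunly - Quorn at 16.9 min.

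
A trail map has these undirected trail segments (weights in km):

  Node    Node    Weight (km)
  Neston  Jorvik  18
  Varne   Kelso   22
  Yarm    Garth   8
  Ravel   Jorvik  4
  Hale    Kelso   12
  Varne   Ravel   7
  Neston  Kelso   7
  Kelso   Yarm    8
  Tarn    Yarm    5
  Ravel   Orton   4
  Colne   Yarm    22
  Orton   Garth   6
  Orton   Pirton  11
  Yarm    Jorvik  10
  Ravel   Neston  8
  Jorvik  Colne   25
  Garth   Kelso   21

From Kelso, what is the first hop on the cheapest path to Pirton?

Neston

Candidate routes:
Kelso → Neston → Ravel → Orton → Pirton: 7+8+4+11 = 30
Kelso → Yarm → Garth → Orton → Pirton: 8+8+6+11 = 33
The minimum is 30 km via Kelso → Neston → Ravel → Orton → Pirton.
So from Kelso the first move is to Neston.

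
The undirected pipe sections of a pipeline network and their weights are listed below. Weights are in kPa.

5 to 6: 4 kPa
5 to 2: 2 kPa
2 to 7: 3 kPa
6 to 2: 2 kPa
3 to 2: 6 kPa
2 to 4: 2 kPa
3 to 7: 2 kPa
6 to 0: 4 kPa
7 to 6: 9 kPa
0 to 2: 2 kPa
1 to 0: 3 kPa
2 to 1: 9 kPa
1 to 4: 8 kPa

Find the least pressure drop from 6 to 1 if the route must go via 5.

11 kPa

Shortest 6→5: 6 → 5 = 4
Best 5 to 1: 5 → 2 → 0 → 1 costing 7
Total via 5: 4 + 7 = 11 kPa.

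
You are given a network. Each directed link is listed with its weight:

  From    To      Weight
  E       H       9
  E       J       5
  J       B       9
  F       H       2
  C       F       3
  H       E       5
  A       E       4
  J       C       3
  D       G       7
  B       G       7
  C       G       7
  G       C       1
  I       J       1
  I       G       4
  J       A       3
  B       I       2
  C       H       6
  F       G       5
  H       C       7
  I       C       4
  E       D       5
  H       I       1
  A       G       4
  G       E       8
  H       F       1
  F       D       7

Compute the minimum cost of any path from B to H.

Shortest distances from B:
B: 0
I: 2  (via B)
J: 3  (via I)
A: 6  (via J)
C: 6  (via I)
G: 6  (via I)
F: 9  (via C)
E: 10  (via A)
H: 11  (via F)
Shortest route: B → I → C → F → H = 11.

11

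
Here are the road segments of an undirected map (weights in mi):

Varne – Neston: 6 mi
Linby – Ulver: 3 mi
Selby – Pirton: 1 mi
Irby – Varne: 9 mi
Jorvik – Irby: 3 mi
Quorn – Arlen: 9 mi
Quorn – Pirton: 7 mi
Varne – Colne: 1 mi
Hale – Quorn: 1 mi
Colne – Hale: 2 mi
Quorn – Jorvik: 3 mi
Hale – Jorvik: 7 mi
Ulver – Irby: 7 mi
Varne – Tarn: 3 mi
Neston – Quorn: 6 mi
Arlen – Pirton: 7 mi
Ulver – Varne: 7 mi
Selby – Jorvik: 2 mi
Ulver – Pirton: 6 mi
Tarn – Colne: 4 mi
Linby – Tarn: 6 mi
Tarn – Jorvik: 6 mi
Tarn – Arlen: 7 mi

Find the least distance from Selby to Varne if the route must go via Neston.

17 mi

Shortest Selby→Neston: Selby–Jorvik–Quorn–Neston = 11
Best Neston to Varne: Neston–Varne costing 6
Total via Neston: 11 + 6 = 17 mi.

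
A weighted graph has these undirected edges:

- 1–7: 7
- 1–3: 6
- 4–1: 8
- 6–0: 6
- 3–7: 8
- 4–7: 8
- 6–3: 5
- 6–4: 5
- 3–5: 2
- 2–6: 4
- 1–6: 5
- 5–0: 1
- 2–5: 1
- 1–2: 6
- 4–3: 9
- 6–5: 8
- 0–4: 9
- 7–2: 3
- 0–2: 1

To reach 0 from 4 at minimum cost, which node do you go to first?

0

Enumerating some paths:
4 - 0: 9 = 9
4 - 6 - 0: 5+6 = 11
4 - 6 - 2 - 0: 5+4+1 = 10
4 - 6 - 2 - 5 - 0: 5+4+1+1 = 11
The minimum is 9 via 4 - 0.
So from 4 the first move is to 0.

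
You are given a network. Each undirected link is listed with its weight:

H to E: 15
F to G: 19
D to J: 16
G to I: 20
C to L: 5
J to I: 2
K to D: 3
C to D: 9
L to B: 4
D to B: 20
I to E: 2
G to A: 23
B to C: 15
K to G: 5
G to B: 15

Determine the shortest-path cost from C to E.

29

Compare a few routes:
C–D–K–G–I–E: 9+3+5+20+2 = 39
C–D–J–I–E: 9+16+2+2 = 29
Cheapest is C–D–J–I–E at 29.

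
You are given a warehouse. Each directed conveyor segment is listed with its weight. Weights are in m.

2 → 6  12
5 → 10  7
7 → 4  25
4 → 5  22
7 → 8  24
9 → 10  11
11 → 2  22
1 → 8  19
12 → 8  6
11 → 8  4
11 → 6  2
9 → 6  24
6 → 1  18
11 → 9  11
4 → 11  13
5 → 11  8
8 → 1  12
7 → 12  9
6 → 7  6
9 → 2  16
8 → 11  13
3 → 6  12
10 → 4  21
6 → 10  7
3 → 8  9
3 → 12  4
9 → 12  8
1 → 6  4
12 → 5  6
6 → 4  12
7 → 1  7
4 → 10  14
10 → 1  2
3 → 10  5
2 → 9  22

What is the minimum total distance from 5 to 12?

25 m

Compare a few routes:
5–11–9–12: 8+11+8 = 27
5–11–6–7–12: 8+2+6+9 = 25
5–11–8–1–6–7–12: 8+4+12+4+6+9 = 43
5–10–1–6–7–12: 7+2+4+6+9 = 28
Cheapest is 5–11–6–7–12 at 25 m.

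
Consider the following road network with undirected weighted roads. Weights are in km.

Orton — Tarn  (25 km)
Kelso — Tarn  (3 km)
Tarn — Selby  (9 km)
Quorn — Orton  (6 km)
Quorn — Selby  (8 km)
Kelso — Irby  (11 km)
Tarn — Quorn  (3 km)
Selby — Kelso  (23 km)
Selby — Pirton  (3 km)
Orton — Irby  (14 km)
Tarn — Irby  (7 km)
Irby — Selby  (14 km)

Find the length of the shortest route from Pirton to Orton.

Settle nodes by increasing distance from Pirton:
Pirton: 0
Selby: 3  (via Pirton)
Quorn: 11  (via Selby)
Tarn: 12  (via Selby)
Kelso: 15  (via Tarn)
Irby: 17  (via Selby)
Orton: 17  (via Quorn)
Shortest route: Pirton–Selby–Quorn–Orton = 17 km.

17 km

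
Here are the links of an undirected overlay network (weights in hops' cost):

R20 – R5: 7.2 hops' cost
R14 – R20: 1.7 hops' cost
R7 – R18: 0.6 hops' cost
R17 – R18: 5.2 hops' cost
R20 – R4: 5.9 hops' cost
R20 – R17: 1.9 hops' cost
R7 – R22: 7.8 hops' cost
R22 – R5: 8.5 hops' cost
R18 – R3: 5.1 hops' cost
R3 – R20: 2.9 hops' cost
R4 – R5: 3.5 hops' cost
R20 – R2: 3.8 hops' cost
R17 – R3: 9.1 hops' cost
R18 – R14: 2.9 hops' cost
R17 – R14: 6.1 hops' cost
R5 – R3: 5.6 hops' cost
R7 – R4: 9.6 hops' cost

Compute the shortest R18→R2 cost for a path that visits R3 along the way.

11.8 hops' cost

Shortest R18→R3: R18 → R3 = 5.1
Best R3 to R2: R3 → R20 → R2 costing 6.7
Total via R3: 5.1 + 6.7 = 11.8 hops' cost.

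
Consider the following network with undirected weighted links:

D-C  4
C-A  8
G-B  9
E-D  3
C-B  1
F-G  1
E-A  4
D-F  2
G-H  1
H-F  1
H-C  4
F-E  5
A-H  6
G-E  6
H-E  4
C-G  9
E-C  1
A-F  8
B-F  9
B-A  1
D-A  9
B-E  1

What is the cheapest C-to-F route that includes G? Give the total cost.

6

Best C to G: C–H–G costing 5
Shortest G→F: G–F = 1
Total via G: 5 + 1 = 6.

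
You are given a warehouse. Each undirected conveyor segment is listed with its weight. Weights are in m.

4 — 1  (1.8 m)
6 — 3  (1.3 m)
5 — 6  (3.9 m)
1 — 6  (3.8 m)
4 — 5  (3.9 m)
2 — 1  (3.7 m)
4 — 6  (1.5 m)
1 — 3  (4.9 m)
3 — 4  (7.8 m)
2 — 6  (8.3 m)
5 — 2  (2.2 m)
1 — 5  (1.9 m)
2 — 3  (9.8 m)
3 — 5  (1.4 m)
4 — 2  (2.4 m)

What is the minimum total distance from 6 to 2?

3.9 m

Compare a few routes:
6–5–2: 3.9+2.2 = 6.1
6–3–5–2: 1.3+1.4+2.2 = 4.9
6–4–2: 1.5+2.4 = 3.9
The minimum is 3.9 m via 6–4–2.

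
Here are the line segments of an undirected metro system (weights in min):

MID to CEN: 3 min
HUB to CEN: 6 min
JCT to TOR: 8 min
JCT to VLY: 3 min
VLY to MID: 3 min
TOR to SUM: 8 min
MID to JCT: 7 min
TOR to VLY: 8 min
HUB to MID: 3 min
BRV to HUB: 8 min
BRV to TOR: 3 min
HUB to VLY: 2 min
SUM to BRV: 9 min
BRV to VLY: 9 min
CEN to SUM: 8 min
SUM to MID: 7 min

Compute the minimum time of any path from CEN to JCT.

Settle nodes by increasing distance from CEN:
CEN: 0
MID: 3  (via CEN)
HUB: 6  (via CEN)
VLY: 6  (via MID)
SUM: 8  (via CEN)
JCT: 9  (via VLY)
Shortest route: CEN–MID–VLY–JCT = 9 min.

9 min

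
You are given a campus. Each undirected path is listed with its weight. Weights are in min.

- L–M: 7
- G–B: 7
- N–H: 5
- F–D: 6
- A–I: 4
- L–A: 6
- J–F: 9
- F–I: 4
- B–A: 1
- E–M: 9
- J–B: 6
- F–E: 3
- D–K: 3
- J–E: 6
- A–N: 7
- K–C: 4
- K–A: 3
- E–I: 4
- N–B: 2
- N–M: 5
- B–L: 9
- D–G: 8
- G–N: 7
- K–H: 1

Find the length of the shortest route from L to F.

Shortest distances from L:
L: 0
A: 6  (via L)
B: 7  (via A)
M: 7  (via L)
K: 9  (via A)
N: 9  (via B)
H: 10  (via K)
I: 10  (via A)
D: 12  (via K)
C: 13  (via K)
J: 13  (via B)
E: 14  (via I)
F: 14  (via I)
Shortest route: L–A–I–F = 14 min.

14 min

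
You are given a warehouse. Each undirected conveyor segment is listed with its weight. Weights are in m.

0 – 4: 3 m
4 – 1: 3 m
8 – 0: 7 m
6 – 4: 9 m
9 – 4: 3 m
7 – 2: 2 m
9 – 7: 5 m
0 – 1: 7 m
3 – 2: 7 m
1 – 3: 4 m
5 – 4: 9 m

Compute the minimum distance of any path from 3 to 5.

16 m

Enumerating some paths:
3 → 1 → 0 → 4 → 5: 4+7+3+9 = 23
3 → 1 → 4 → 5: 4+3+9 = 16
3 → 2 → 7 → 9 → 4 → 5: 7+2+5+3+9 = 26
Cheapest is 3 → 1 → 4 → 5 at 16 m.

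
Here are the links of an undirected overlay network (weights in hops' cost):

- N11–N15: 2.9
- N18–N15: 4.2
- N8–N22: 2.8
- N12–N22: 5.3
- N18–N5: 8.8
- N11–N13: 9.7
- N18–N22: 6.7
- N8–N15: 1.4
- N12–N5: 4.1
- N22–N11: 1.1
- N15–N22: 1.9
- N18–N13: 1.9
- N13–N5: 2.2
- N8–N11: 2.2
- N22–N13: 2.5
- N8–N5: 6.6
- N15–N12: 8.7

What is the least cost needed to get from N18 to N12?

8.2 hops' cost

Candidate routes:
N18–N15–N22–N12: 4.2+1.9+5.3 = 11.4
N18–N13–N5–N12: 1.9+2.2+4.1 = 8.2
N18–N13–N22–N12: 1.9+2.5+5.3 = 9.7
Cheapest is N18–N13–N5–N12 at 8.2 hops' cost.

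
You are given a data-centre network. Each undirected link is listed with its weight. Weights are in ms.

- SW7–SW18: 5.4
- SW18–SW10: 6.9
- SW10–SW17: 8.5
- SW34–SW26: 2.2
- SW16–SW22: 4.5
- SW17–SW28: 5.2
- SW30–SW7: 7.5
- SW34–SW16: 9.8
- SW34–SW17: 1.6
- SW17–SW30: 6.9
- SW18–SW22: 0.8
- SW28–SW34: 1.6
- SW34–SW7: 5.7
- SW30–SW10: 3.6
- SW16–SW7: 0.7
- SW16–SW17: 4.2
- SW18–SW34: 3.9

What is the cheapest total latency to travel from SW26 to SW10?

12.3 ms

Candidate routes:
SW26–SW34–SW17–SW30–SW10: 2.2+1.6+6.9+3.6 = 14.3
SW26–SW34–SW18–SW10: 2.2+3.9+6.9 = 13
SW26–SW34–SW17–SW10: 2.2+1.6+8.5 = 12.3
The minimum is 12.3 ms via SW26–SW34–SW17–SW10.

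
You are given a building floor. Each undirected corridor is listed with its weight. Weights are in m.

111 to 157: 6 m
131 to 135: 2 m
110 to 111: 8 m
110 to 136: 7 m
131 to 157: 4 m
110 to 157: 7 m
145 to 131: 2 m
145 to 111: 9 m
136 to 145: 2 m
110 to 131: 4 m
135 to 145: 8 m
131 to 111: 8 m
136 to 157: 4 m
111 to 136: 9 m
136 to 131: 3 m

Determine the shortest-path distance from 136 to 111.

9 m

Settle nodes by increasing distance from 136:
136: 0
145: 2  (via 136)
131: 3  (via 136)
157: 4  (via 136)
135: 5  (via 131)
110: 7  (via 136)
111: 9  (via 136)
Shortest route: 136–111 = 9 m.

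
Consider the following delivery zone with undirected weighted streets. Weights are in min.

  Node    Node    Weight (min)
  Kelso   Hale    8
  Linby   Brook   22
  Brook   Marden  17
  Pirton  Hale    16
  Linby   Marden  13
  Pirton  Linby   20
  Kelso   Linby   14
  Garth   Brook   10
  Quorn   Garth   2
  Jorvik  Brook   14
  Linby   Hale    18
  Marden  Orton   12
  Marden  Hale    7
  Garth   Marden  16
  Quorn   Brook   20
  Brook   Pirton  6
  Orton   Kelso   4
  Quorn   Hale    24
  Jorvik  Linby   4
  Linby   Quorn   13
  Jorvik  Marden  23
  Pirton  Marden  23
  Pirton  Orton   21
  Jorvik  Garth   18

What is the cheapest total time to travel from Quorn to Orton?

30 min

Compare a few routes:
Quorn–Hale–Kelso–Orton: 24+8+4 = 36
Quorn–Garth–Marden–Orton: 2+16+12 = 30
Quorn–Linby–Kelso–Orton: 13+14+4 = 31
Cheapest is Quorn–Garth–Marden–Orton at 30 min.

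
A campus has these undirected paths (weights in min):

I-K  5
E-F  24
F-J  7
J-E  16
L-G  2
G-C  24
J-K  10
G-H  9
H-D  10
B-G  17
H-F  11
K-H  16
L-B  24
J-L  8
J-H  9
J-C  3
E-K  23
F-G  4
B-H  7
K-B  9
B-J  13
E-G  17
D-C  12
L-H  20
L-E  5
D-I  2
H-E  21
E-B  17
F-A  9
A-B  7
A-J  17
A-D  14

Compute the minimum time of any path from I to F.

Shortest distances from I:
I: 0
D: 2  (via I)
K: 5  (via I)
H: 12  (via D)
B: 14  (via K)
C: 14  (via D)
J: 15  (via K)
A: 16  (via D)
G: 21  (via H)
F: 22  (via J)
Shortest route: I–K–J–F = 22 min.

22 min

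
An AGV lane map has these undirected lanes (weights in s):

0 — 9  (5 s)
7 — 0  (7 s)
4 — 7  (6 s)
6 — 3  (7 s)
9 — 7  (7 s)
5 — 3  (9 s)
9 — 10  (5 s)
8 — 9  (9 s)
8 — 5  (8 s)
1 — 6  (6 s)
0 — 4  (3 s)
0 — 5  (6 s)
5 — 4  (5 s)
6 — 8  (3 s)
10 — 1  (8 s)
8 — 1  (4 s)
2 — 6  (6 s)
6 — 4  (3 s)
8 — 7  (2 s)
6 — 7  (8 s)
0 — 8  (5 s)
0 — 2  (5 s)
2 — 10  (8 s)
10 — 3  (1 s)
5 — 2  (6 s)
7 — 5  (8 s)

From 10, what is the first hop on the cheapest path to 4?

Compare a few routes:
10 → 9 → 0 → 4: 5+5+3 = 13
10 → 3 → 5 → 4: 1+9+5 = 15
10 → 3 → 6 → 4: 1+7+3 = 11
10 → 2 → 0 → 4: 8+5+3 = 16
The minimum is 11 s via 10 → 3 → 6 → 4.
So from 10 the first move is to 3.

3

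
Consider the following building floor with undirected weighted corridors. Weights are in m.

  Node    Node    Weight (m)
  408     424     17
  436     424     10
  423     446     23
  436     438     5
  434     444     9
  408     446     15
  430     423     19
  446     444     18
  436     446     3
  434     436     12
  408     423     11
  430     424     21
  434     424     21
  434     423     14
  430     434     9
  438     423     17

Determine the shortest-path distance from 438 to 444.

26 m

Shortest distances from 438:
438: 0
436: 5  (via 438)
446: 8  (via 436)
424: 15  (via 436)
423: 17  (via 438)
434: 17  (via 436)
408: 23  (via 446)
444: 26  (via 446)
Shortest route: 438–436–446–444 = 26 m.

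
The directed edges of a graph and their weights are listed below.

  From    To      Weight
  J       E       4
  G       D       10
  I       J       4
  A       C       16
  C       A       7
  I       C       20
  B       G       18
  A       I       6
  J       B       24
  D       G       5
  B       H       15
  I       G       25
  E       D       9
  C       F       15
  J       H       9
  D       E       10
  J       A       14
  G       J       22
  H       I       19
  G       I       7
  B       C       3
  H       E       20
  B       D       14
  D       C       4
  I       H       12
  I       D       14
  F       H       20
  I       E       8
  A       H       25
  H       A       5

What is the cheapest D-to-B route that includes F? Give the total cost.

78

Shortest D→F: D → C → F = 19
Best F to B: F → H → A → I → J → B costing 59
Total via F: 19 + 59 = 78.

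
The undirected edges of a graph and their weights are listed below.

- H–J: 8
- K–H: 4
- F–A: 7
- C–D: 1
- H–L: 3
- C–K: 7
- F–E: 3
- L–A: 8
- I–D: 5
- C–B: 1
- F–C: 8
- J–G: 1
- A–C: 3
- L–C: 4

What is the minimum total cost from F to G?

24

Compare a few routes:
F–C–K–H–J–G: 8+7+4+8+1 = 28
F–C–L–H–J–G: 8+4+3+8+1 = 24
F–A–L–H–J–G: 7+8+3+8+1 = 27
F–A–C–L–H–J–G: 7+3+4+3+8+1 = 26
The minimum is 24 via F–C–L–H–J–G.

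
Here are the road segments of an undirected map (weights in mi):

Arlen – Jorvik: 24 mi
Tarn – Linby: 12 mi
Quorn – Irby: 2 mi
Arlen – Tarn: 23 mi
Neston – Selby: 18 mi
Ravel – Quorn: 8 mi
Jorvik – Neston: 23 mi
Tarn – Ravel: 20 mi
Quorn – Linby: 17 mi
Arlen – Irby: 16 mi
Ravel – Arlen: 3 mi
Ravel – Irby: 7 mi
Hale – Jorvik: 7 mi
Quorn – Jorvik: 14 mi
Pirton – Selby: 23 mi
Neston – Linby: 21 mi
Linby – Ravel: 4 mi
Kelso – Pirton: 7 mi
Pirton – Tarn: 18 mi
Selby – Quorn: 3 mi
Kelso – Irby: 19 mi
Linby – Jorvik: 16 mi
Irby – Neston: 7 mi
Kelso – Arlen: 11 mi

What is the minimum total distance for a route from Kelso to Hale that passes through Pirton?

Best Kelso to Pirton: Kelso → Pirton costing 7
Shortest Pirton→Hale: Pirton → Selby → Quorn → Jorvik → Hale = 47
Total via Pirton: 7 + 47 = 54 mi.

54 mi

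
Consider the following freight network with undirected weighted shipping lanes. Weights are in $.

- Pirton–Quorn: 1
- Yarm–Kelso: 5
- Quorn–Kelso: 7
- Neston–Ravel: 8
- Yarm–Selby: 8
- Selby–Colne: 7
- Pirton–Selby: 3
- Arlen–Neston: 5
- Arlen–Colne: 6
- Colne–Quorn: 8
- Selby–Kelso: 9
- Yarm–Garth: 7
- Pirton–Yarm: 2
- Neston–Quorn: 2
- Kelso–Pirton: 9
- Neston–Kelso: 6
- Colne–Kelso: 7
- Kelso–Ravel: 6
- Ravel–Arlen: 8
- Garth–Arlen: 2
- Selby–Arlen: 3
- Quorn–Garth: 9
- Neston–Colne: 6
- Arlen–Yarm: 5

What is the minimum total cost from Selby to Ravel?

Compare a few routes:
Selby → Arlen → Ravel: 3+8 = 11
Selby → Pirton → Quorn → Neston → Ravel: 3+1+2+8 = 14
The minimum is $11 via Selby → Arlen → Ravel.

$11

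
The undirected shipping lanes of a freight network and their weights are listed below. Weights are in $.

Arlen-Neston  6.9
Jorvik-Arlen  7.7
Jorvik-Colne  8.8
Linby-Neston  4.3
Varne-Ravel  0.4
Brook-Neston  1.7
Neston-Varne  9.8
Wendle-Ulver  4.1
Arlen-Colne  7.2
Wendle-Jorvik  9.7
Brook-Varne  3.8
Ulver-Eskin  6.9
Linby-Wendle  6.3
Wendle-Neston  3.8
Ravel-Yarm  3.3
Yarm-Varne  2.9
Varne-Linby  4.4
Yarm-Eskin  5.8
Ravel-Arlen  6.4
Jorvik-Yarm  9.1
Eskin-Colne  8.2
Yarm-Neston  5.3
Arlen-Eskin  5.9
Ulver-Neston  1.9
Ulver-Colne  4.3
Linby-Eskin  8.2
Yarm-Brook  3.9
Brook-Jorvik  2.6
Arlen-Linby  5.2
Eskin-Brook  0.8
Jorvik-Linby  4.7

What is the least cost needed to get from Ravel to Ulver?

$7.8

Candidate routes:
Ravel–Yarm–Neston–Ulver: 3.3+5.3+1.9 = 10.5
Ravel–Varne–Brook–Neston–Ulver: 0.4+3.8+1.7+1.9 = 7.8
Cheapest is Ravel–Varne–Brook–Neston–Ulver at $7.8.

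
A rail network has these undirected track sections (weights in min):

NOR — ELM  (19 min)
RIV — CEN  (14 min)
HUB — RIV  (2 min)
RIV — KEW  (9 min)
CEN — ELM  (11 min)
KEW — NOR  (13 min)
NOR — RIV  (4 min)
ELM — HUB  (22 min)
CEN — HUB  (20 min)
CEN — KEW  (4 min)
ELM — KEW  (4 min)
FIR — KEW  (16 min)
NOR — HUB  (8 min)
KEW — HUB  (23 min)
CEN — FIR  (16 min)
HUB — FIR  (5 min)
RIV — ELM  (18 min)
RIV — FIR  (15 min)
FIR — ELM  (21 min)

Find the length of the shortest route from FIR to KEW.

16 min

Shortest distances from FIR:
FIR: 0
HUB: 5  (via FIR)
RIV: 7  (via HUB)
NOR: 11  (via RIV)
KEW: 16  (via FIR)
Shortest route: FIR → KEW = 16 min.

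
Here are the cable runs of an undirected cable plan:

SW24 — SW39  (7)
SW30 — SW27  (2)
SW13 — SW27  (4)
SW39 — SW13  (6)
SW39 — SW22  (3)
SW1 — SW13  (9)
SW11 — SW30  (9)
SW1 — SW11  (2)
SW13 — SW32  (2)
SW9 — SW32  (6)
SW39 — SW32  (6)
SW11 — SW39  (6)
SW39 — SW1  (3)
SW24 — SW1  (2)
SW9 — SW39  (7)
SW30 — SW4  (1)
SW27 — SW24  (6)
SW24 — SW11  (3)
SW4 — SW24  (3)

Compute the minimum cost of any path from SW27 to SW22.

Settle nodes by increasing distance from SW27:
SW27: 0
SW30: 2  (via SW27)
SW4: 3  (via SW30)
SW13: 4  (via SW27)
SW32: 6  (via SW13)
SW24: 6  (via SW27)
SW1: 8  (via SW24)
SW11: 9  (via SW24)
SW39: 10  (via SW13)
SW9: 12  (via SW32)
SW22: 13  (via SW39)
Shortest route: SW27–SW13–SW39–SW22 = 13.

13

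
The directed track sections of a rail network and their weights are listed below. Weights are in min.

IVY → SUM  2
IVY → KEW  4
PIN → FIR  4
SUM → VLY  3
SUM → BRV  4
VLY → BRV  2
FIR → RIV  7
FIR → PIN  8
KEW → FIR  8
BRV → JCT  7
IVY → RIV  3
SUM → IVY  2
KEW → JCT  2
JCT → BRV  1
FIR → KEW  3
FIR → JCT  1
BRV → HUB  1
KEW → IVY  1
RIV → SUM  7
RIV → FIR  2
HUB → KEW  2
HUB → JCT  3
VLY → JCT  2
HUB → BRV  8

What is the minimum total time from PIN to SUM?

Settle nodes by increasing distance from PIN:
PIN: 0
FIR: 4  (via PIN)
JCT: 5  (via FIR)
BRV: 6  (via JCT)
KEW: 7  (via FIR)
HUB: 7  (via BRV)
IVY: 8  (via KEW)
SUM: 10  (via IVY)
Shortest route: PIN → FIR → KEW → IVY → SUM = 10 min.

10 min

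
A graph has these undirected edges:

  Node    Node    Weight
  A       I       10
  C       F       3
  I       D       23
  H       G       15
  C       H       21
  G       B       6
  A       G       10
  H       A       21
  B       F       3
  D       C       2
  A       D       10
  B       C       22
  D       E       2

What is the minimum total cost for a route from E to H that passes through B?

Shortest E→B: E → D → C → F → B = 10
Shortest B→H: B → G → H = 21
Total via B: 10 + 21 = 31.

31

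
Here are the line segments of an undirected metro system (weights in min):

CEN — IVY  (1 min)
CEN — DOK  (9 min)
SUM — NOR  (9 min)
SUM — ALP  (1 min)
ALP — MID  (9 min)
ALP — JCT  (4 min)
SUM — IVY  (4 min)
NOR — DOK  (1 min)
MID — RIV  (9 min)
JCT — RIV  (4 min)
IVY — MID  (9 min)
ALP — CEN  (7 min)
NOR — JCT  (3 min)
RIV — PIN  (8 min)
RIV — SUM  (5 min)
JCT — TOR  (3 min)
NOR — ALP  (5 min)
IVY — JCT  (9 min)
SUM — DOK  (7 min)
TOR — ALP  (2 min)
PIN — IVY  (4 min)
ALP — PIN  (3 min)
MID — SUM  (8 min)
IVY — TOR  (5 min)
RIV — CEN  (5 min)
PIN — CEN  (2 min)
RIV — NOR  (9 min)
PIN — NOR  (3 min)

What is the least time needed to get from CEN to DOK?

6 min

Enumerating some paths:
CEN - DOK: 9 = 9
CEN - PIN - NOR - DOK: 2+3+1 = 6
CEN - IVY - PIN - NOR - DOK: 1+4+3+1 = 9
CEN - PIN - ALP - NOR - DOK: 2+3+5+1 = 11
Cheapest is CEN - PIN - NOR - DOK at 6 min.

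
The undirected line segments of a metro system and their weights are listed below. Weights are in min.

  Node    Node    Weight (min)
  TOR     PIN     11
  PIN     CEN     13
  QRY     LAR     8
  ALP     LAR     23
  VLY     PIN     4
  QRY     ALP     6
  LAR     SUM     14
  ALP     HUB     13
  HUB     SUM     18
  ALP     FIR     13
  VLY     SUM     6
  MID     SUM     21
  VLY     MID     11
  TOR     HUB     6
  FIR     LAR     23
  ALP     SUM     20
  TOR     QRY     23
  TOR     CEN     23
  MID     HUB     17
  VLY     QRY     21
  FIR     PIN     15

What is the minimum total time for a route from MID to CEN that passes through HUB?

Best MID to HUB: MID → HUB costing 17
Shortest HUB→CEN: HUB → TOR → CEN = 29
Total via HUB: 17 + 29 = 46 min.

46 min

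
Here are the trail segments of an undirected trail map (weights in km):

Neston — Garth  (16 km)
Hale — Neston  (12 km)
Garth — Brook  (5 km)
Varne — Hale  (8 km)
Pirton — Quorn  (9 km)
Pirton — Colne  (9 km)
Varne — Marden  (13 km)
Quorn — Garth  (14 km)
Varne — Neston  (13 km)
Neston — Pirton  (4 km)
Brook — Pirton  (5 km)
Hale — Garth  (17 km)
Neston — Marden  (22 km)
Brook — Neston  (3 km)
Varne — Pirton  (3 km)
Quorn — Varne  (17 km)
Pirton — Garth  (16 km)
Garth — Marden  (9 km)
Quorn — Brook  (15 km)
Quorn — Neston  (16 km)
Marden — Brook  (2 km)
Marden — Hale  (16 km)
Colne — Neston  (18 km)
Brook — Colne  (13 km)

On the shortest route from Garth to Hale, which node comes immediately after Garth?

Hale

Enumerating some paths:
Garth–Brook–Neston–Hale: 5+3+12 = 20
Garth–Hale: 17 = 17
Garth–Brook–Marden–Hale: 5+2+16 = 23
Garth–Brook–Pirton–Varne–Hale: 5+5+3+8 = 21
Cheapest is Garth–Hale at 17 km.
So from Garth the first move is to Hale.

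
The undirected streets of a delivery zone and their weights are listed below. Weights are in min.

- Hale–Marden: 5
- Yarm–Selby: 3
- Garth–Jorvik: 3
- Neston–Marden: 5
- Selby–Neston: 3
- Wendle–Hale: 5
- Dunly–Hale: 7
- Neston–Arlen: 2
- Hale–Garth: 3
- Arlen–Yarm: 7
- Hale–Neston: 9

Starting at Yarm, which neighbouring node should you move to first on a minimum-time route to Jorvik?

Enumerating some paths:
Yarm–Arlen–Neston–Hale–Garth–Jorvik: 7+2+9+3+3 = 24
Yarm–Selby–Neston–Marden–Hale–Garth–Jorvik: 3+3+5+5+3+3 = 22
Yarm–Selby–Neston–Hale–Garth–Jorvik: 3+3+9+3+3 = 21
Cheapest is Yarm–Selby–Neston–Hale–Garth–Jorvik at 21 min.
So from Yarm the first move is to Selby.

Selby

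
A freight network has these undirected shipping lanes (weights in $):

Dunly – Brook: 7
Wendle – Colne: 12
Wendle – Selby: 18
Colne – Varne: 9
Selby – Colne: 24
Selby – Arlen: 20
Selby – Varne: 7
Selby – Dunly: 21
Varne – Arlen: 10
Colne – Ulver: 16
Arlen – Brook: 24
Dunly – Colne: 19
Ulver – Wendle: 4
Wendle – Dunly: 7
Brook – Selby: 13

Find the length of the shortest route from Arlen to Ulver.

$35

Candidate routes:
Arlen - Brook - Dunly - Wendle - Ulver: 24+7+7+4 = 42
Arlen - Varne - Colne - Ulver: 10+9+16 = 35
Arlen - Varne - Selby - Wendle - Ulver: 10+7+18+4 = 39
Arlen - Selby - Wendle - Ulver: 20+18+4 = 42
Cheapest is Arlen - Varne - Colne - Ulver at $35.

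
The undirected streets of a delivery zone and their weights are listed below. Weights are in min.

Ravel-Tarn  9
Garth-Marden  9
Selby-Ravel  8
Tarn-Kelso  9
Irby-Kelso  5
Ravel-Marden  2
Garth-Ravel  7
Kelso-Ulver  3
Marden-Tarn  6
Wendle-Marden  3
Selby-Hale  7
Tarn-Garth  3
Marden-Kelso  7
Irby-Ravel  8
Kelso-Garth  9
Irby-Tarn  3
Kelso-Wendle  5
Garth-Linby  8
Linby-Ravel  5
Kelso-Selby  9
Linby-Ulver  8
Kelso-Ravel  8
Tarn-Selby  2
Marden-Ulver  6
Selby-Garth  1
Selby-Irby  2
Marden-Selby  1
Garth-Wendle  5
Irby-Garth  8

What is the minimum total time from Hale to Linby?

Enumerating some paths:
Hale → Selby → Garth → Linby: 7+1+8 = 16
Hale → Selby → Ravel → Linby: 7+8+5 = 20
Hale → Selby → Tarn → Garth → Linby: 7+2+3+8 = 20
Hale → Selby → Marden → Ravel → Linby: 7+1+2+5 = 15
The minimum is 15 min via Hale → Selby → Marden → Ravel → Linby.

15 min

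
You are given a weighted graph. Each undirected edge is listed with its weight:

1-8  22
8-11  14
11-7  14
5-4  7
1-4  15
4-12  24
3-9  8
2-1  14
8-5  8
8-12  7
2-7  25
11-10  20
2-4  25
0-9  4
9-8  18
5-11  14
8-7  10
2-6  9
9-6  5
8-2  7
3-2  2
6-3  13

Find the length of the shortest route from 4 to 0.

Settle nodes by increasing distance from 4:
4: 0
5: 7  (via 4)
1: 15  (via 4)
8: 15  (via 5)
11: 21  (via 5)
2: 22  (via 8)
12: 22  (via 8)
3: 24  (via 2)
7: 25  (via 8)
6: 31  (via 2)
9: 32  (via 3)
0: 36  (via 9)
Shortest route: 4 → 5 → 8 → 2 → 3 → 9 → 0 = 36.

36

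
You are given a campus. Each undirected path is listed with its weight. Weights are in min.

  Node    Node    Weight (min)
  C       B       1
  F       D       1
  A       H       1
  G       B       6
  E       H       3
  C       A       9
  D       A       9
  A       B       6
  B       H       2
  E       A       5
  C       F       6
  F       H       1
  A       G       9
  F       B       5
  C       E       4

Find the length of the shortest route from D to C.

5 min

Settle nodes by increasing distance from D:
D: 0
F: 1  (via D)
H: 2  (via F)
A: 3  (via H)
B: 4  (via H)
C: 5  (via B)
Shortest route: D → F → H → B → C = 5 min.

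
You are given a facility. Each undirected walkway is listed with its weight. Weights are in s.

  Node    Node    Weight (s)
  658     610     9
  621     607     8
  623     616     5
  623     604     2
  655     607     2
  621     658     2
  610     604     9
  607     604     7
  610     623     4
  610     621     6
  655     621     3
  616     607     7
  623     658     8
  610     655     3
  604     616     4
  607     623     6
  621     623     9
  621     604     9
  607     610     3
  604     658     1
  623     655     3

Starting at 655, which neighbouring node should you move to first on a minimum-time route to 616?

623

Candidate routes:
655 - 623 - 604 - 616: 3+2+4 = 9
655 - 607 - 616: 2+7 = 9
655 - 621 - 658 - 604 - 616: 3+2+1+4 = 10
655 - 623 - 616: 3+5 = 8
Cheapest is 655 - 623 - 616 at 8 s.
So from 655 the first move is to 623.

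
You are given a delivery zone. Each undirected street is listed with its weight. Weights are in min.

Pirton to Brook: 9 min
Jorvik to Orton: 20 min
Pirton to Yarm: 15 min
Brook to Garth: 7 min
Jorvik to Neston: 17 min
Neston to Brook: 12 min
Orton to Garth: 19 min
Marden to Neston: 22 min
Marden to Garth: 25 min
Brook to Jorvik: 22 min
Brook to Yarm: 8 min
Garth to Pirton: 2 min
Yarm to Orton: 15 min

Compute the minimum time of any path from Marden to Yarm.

Compare a few routes:
Marden → Garth → Brook → Yarm: 25+7+8 = 40
Marden → Neston → Brook → Yarm: 22+12+8 = 42
Marden → Garth → Pirton → Yarm: 25+2+15 = 42
Cheapest is Marden → Garth → Brook → Yarm at 40 min.

40 min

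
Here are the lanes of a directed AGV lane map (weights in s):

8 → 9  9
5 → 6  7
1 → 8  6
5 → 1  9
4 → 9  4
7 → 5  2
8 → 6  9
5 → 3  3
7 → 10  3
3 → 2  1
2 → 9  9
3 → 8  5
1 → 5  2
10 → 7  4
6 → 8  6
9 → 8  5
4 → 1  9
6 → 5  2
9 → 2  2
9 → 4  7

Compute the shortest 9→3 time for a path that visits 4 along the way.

Shortest 9→4: 9 → 4 = 7
Shortest 4→3: 4 → 1 → 5 → 3 = 14
Total via 4: 7 + 14 = 21 s.

21 s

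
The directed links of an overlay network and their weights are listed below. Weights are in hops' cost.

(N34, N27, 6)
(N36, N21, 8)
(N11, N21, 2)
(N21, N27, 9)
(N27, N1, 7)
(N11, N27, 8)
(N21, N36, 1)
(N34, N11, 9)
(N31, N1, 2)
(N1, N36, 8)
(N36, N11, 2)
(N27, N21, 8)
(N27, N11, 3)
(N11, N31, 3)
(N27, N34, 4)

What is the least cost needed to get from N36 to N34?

14 hops' cost

Compare a few routes:
N36 - N11 - N21 - N27 - N34: 2+2+9+4 = 17
N36 - N11 - N27 - N34: 2+8+4 = 14
The minimum is 14 hops' cost via N36 - N11 - N27 - N34.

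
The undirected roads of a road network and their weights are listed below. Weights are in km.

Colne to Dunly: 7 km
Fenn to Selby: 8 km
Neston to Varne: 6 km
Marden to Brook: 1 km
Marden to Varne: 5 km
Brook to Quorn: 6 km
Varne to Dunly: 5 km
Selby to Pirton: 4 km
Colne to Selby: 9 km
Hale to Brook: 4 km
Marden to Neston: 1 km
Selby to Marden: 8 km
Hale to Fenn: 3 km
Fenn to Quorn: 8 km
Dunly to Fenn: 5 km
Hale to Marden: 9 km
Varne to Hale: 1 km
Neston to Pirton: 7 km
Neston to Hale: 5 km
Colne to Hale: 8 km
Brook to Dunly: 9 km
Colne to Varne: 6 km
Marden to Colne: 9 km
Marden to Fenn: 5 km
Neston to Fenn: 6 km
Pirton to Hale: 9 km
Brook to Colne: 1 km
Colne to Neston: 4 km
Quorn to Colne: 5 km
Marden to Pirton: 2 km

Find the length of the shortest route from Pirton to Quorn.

9 km

Shortest distances from Pirton:
Pirton: 0
Marden: 2  (via Pirton)
Brook: 3  (via Marden)
Neston: 3  (via Marden)
Colne: 4  (via Brook)
Selby: 4  (via Pirton)
Hale: 7  (via Brook)
Fenn: 7  (via Marden)
Varne: 7  (via Marden)
Quorn: 9  (via Brook)
Shortest route: Pirton → Marden → Brook → Quorn = 9 km.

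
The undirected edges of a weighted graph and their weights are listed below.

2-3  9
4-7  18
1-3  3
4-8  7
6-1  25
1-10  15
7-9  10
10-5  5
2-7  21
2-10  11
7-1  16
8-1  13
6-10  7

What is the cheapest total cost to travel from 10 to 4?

Compare a few routes:
10 - 1 - 7 - 4: 15+16+18 = 49
10 - 2 - 3 - 1 - 8 - 4: 11+9+3+13+7 = 43
10 - 1 - 8 - 4: 15+13+7 = 35
Cheapest is 10 - 1 - 8 - 4 at 35.

35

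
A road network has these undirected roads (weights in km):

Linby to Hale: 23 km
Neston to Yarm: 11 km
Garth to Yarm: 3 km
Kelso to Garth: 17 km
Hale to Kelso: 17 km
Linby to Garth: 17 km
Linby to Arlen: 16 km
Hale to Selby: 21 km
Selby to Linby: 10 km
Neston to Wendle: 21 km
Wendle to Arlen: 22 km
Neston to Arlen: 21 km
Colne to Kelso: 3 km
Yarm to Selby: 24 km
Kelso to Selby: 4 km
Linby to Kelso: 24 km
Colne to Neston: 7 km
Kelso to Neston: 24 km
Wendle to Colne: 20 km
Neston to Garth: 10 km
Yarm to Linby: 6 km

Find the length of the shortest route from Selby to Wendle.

27 km

Candidate routes:
Selby - Linby - Yarm - Neston - Wendle: 10+6+11+21 = 48
Selby - Linby - Arlen - Wendle: 10+16+22 = 48
Selby - Kelso - Colne - Wendle: 4+3+20 = 27
Selby - Kelso - Colne - Neston - Wendle: 4+3+7+21 = 35
The minimum is 27 km via Selby - Kelso - Colne - Wendle.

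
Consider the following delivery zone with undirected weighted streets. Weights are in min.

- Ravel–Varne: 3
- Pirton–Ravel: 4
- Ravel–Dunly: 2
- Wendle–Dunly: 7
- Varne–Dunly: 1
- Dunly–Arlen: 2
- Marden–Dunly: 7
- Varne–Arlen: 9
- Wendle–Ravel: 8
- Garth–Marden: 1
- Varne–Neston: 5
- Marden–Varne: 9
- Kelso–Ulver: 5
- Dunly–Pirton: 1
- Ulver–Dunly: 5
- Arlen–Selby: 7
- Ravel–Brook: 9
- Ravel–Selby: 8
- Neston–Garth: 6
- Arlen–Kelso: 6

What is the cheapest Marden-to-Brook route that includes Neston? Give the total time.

24 min

Shortest Marden→Neston: Marden → Garth → Neston = 7
Best Neston to Brook: Neston → Varne → Ravel → Brook costing 17
Total via Neston: 7 + 17 = 24 min.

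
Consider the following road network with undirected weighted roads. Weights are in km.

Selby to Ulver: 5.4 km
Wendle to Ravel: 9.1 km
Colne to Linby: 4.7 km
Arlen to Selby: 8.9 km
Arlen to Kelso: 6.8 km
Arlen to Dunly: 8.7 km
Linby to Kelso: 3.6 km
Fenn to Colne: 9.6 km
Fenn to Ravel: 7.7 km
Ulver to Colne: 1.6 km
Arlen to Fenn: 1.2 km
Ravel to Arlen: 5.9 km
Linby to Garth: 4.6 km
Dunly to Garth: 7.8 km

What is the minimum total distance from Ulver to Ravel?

18.3 km

Enumerating some paths:
Ulver - Colne - Fenn - Arlen - Ravel: 1.6+9.6+1.2+5.9 = 18.3
Ulver - Colne - Linby - Kelso - Arlen - Ravel: 1.6+4.7+3.6+6.8+5.9 = 22.6
Ulver - Selby - Arlen - Ravel: 5.4+8.9+5.9 = 20.2
Ulver - Colne - Fenn - Ravel: 1.6+9.6+7.7 = 18.9
Cheapest is Ulver - Colne - Fenn - Arlen - Ravel at 18.3 km.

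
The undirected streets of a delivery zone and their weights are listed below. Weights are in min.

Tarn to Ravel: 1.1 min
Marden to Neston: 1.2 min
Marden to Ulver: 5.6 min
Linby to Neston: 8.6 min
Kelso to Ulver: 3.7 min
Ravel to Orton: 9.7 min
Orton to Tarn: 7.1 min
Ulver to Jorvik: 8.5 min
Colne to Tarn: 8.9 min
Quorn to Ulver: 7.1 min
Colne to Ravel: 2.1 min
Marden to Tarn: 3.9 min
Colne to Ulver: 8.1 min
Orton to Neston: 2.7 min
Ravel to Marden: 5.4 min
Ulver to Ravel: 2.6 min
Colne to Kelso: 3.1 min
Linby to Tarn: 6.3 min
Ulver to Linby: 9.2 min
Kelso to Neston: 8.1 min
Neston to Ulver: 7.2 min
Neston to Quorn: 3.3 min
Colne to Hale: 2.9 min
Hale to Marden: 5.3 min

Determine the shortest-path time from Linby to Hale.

Compare a few routes:
Linby - Neston - Marden - Hale: 8.6+1.2+5.3 = 15.1
Linby - Tarn - Marden - Hale: 6.3+3.9+5.3 = 15.5
Linby - Tarn - Ravel - Colne - Hale: 6.3+1.1+2.1+2.9 = 12.4
The minimum is 12.4 min via Linby - Tarn - Ravel - Colne - Hale.

12.4 min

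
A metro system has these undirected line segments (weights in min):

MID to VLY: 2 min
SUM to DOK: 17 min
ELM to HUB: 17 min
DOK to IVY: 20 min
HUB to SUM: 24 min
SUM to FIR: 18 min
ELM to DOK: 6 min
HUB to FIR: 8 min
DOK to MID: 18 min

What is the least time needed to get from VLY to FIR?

51 min

Shortest distances from VLY:
VLY: 0
MID: 2  (via VLY)
DOK: 20  (via MID)
ELM: 26  (via DOK)
SUM: 37  (via DOK)
IVY: 40  (via DOK)
HUB: 43  (via ELM)
FIR: 51  (via HUB)
Shortest route: VLY–MID–DOK–ELM–HUB–FIR = 51 min.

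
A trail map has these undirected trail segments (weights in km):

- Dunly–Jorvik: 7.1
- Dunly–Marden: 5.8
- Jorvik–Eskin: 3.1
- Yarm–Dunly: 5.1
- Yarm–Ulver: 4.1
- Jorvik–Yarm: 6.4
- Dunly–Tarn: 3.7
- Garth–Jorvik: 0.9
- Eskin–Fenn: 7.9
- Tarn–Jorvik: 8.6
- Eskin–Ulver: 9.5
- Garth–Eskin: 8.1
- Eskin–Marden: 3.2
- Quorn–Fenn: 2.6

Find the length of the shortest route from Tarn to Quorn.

22.2 km

Compare a few routes:
Tarn → Dunly → Marden → Eskin → Fenn → Quorn: 3.7+5.8+3.2+7.9+2.6 = 23.2
Tarn → Jorvik → Eskin → Fenn → Quorn: 8.6+3.1+7.9+2.6 = 22.2
Tarn → Dunly → Jorvik → Eskin → Fenn → Quorn: 3.7+7.1+3.1+7.9+2.6 = 24.4
Tarn → Jorvik → Garth → Eskin → Fenn → Quorn: 8.6+0.9+8.1+7.9+2.6 = 28.1
The minimum is 22.2 km via Tarn → Jorvik → Eskin → Fenn → Quorn.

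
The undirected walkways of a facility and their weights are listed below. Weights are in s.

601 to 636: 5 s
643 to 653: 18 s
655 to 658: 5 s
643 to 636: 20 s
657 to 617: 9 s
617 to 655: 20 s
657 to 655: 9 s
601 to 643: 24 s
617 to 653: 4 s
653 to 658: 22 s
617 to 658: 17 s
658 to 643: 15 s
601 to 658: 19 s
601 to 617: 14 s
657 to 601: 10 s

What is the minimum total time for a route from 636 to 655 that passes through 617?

37 s

Shortest 636→617: 636–601–617 = 19
Shortest 617→655: 617–657–655 = 18
Total via 617: 19 + 18 = 37 s.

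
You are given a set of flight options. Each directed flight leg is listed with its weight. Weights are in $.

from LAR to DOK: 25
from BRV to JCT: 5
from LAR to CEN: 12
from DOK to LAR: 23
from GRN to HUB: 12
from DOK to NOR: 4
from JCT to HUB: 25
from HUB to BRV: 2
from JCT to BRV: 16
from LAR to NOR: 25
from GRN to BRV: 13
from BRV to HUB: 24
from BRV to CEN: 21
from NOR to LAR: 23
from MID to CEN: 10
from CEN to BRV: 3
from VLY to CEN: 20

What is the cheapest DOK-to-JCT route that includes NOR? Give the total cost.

Best DOK to NOR: DOK → NOR costing 4
Shortest NOR→JCT: NOR → LAR → CEN → BRV → JCT = 43
Total via NOR: 4 + 43 = $47.

$47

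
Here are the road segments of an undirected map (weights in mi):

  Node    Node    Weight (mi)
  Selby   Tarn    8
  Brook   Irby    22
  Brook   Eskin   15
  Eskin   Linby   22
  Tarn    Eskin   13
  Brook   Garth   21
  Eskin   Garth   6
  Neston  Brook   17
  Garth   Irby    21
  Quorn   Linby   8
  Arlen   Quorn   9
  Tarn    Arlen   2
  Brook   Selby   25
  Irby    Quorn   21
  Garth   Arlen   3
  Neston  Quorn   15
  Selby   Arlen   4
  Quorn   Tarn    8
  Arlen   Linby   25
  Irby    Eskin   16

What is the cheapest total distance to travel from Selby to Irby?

28 mi

Settle nodes by increasing distance from Selby:
Selby: 0
Arlen: 4  (via Selby)
Tarn: 6  (via Arlen)
Garth: 7  (via Arlen)
Quorn: 13  (via Arlen)
Eskin: 13  (via Garth)
Linby: 21  (via Quorn)
Brook: 25  (via Selby)
Irby: 28  (via Garth)
Shortest route: Selby–Arlen–Garth–Irby = 28 mi.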